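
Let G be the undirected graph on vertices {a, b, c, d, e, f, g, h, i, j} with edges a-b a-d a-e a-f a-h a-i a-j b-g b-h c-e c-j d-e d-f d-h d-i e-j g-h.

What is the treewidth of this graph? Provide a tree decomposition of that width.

Treewidth 2.
Bags: B1 = {a, d, f}  B2 = {a, d, h}  B3 = {a, b, h}  B4 = {b, g, h}  B5 = {a, d, e}  B6 = {a, d, i}  B7 = {a, e, j}  B8 = {c, e, j}
Tree: B1–B2, B2–B3, B3–B4, B1–B5, B1–B6, B5–B7, B7–B8

The largest bag has 3 vertices, giving width 2; this decomposition certifies tw(G) ≤ 2. Conversely, {b, g, h} is a clique of size 3, and the vertices of any clique must share a bag in every tree decomposition; so some bag has ≥ 3 vertices and tw(G) ≥ 2. Therefore the treewidth is 2.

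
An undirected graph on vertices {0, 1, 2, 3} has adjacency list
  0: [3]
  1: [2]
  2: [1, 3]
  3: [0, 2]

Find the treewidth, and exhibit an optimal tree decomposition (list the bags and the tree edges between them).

Treewidth 1.
Bags: B1 = {0, 3}  B2 = {2, 3}  B3 = {1, 2}
Tree: B1–B2, B2–B3

Each bag holds 2 vertices, so the decomposition has width 1, which upper-bounds the treewidth. G has an edge, so its treewidth is at least 1. The upper and lower bounds meet at 1, so that is the treewidth.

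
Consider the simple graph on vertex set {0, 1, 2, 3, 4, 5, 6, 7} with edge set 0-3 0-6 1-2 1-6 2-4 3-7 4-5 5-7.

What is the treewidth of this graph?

2

A width-2 tree decomposition is:
Bags: B1 = {2, 4, 5}  B2 = {2, 5, 7}  B3 = {2, 3, 7}  B4 = {0, 2, 3}  B5 = {0, 2, 6}  B6 = {1, 2, 6}
Tree: B1–B2, B2–B3, B3–B4, B4–B5, B5–B6
Each bag holds 3 vertices, so the decomposition has width 2, which upper-bounds the treewidth. For the lower bound, G contains the cycle 2–4–5–7–3–0–6–1–2, so G is not a forest; only forests have treewidth ≤ 1, hence tw(G) ≥ 2. Hence tw(G) = 2 exactly.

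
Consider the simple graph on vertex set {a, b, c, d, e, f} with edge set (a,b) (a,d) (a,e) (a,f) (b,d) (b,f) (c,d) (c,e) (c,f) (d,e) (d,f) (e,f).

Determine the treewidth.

3

A width-3 tree decomposition is:
Bags: B1 = {a, b, d, f}  B2 = {a, d, e, f}  B3 = {c, d, e, f}
Tree: B1–B2, B2–B3
Every bag has size at most 4, so the width is 4 − 1 = 3 and tw(G) ≤ 3. Conversely, {c, d, e, f} is a clique of size 4, and the vertices of any clique must share a bag in every tree decomposition; so some bag has ≥ 4 vertices and tw(G) ≥ 3. Therefore the treewidth is 3.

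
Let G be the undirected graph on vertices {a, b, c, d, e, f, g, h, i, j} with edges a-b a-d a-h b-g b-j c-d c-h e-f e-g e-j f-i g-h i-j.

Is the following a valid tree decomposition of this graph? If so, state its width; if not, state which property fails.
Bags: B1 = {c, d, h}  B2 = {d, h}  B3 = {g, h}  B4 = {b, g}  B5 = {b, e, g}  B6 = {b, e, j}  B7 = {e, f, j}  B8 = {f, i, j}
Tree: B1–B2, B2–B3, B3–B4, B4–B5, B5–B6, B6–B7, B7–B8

A tree decomposition must satisfy three properties: every vertex lies in some bag; for every edge, both endpoints lie together in some bag; and for every vertex, the bags containing it form a connected subtree. Here vertex a appears in no bag, so the decomposition is invalid.

No — vertex a appears in no bag.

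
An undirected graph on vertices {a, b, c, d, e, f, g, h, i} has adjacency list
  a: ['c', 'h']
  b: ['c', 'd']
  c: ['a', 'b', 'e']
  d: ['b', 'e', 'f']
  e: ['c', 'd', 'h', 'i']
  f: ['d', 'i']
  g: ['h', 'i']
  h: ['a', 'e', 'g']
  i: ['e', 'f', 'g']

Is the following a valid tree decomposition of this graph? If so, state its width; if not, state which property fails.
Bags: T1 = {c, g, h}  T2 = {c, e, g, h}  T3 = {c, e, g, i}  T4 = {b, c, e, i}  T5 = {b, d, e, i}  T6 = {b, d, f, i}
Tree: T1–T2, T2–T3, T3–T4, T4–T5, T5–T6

A tree decomposition must satisfy three properties: every vertex lies in some bag; for every edge, both endpoints lie together in some bag; and for every vertex, the bags containing it form a connected subtree. Here vertex a appears in no bag, so the decomposition is invalid.

No — vertex a appears in no bag.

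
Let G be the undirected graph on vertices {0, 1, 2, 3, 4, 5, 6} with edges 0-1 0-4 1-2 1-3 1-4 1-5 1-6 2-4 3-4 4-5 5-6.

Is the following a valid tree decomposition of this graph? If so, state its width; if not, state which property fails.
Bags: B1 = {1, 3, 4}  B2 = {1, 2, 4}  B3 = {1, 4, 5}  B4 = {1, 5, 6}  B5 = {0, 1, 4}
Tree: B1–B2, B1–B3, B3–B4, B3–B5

Vertex coverage: the bags together contain {0, 1, 2, 3, 4, 5, 6}, the full vertex set. Edge coverage: each edge of G has both endpoints in at least one bag. Running intersection: for every vertex, the bags containing it form a connected subtree. All three properties hold, so this is a valid tree decomposition of width max|bag| − 1 = 2, and hence tw(G) ≤ 2.

Yes; width 2.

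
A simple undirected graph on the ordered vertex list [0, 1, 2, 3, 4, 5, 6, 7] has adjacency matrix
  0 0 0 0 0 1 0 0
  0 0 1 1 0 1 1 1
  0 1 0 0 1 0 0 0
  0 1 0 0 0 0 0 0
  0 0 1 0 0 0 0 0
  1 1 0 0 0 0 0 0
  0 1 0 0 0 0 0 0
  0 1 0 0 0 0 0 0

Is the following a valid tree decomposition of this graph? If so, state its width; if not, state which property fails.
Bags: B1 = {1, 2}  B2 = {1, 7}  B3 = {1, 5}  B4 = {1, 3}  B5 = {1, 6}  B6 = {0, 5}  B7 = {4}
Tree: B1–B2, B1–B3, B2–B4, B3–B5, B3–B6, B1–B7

A tree decomposition must satisfy three properties: every vertex lies in some bag; for every edge, both endpoints lie together in some bag; and for every vertex, the bags containing it form a connected subtree. Here edge (2,4) lies in no bag, so the decomposition is invalid.

No — edge (2,4) lies in no bag.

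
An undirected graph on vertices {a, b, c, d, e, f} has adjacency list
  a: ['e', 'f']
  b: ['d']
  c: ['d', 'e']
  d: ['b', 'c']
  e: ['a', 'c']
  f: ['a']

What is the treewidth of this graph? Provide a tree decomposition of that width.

The largest bag has 2 vertices, giving width 1; this decomposition certifies tw(G) ≤ 1. Since G has at least one edge (e.g. f–a), it is not an edgeless graph, so tw(G) ≥ 1. Hence tw(G) = 1 exactly.

Treewidth 1.
One such decomposition:
Bags: B1 = {a, f}  B2 = {a, e}  B3 = {c, e}  B4 = {c, d}  B5 = {b, d}
Tree: B1–B2, B2–B3, B3–B4, B4–B5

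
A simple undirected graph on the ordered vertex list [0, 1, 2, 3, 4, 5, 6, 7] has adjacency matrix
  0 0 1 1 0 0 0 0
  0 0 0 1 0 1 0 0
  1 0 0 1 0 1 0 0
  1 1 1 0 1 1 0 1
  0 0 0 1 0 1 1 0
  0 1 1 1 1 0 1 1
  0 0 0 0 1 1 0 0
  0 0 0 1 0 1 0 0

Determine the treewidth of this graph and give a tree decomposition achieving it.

Treewidth 2.
One such decomposition:
Bags: B1 = {2, 3, 5}  B2 = {1, 3, 5}  B3 = {3, 5, 7}  B4 = {3, 4, 5}  B5 = {4, 5, 6}  B6 = {0, 2, 3}
Tree: B1–B2, B1–B3, B1–B4, B4–B5, B1–B6

Each bag holds 3 vertices, so the decomposition has width 2, which upper-bounds the treewidth. For the lower bound, the 3 vertices {0, 2, 3} are pairwise adjacent, and any tree decomposition puts a clique entirely inside one bag — forcing width ≥ 2. The upper and lower bounds meet at 2, so that is the treewidth.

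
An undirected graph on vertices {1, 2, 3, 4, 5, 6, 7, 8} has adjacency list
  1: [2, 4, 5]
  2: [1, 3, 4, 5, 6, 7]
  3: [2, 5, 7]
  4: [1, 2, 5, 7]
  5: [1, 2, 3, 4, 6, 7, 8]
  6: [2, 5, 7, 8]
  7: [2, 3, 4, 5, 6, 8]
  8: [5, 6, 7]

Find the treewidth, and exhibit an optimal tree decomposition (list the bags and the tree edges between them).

Every bag has size at most 4, so the width is 4 − 1 = 3 and tw(G) ≤ 3. On the other hand G contains the 4-clique {5, 6, 7, 8}. A clique must lie in a single bag of any decomposition, so no decomposition can have width below 3. The upper and lower bounds meet at 3, so that is the treewidth.

Treewidth 3.
One optimal decomposition is:
Bags: B1 = {2, 3, 5, 7}  B2 = {2, 4, 5, 7}  B3 = {2, 5, 6, 7}  B4 = {1, 2, 4, 5}  B5 = {5, 6, 7, 8}
Tree: B1–B2, B2–B3, B2–B4, B3–B5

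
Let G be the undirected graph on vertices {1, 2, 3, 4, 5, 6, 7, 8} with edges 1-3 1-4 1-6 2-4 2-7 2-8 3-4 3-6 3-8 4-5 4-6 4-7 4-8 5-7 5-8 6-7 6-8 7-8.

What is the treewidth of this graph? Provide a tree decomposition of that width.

Each bag holds 4 vertices, so the decomposition has width 3, which upper-bounds the treewidth. Conversely, {3, 4, 6, 8} is a clique of size 4, and the vertices of any clique must share a bag in every tree decomposition; so some bag has ≥ 4 vertices and tw(G) ≥ 3. Therefore the treewidth is 3.

Treewidth 3.
One optimal decomposition is:
Bags: B1 = {4, 5, 7, 8}  B2 = {4, 6, 7, 8}  B3 = {2, 4, 7, 8}  B4 = {3, 4, 6, 8}  B5 = {1, 3, 4, 6}
Tree: B1–B2, B2–B3, B2–B4, B4–B5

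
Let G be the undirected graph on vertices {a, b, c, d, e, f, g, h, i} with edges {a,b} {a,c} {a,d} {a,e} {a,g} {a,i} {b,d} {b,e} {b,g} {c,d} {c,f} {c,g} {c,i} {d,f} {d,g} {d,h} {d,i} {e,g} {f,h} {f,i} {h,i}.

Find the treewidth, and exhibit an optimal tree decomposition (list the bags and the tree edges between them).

Each bag holds 4 vertices, so the decomposition has width 3, which upper-bounds the treewidth. On the other hand G contains the 4-clique {a, c, d, g}. A clique must lie in a single bag of any decomposition, so no decomposition can have width below 3. The upper and lower bounds meet at 3, so that is the treewidth.

Treewidth 3.
Bags: B1 = {c, d, f, i}  B2 = {d, f, h, i}  B3 = {a, c, d, i}  B4 = {a, c, d, g}  B5 = {a, b, d, g}  B6 = {a, b, e, g}
Tree: B1–B2, B1–B3, B3–B4, B4–B5, B5–B6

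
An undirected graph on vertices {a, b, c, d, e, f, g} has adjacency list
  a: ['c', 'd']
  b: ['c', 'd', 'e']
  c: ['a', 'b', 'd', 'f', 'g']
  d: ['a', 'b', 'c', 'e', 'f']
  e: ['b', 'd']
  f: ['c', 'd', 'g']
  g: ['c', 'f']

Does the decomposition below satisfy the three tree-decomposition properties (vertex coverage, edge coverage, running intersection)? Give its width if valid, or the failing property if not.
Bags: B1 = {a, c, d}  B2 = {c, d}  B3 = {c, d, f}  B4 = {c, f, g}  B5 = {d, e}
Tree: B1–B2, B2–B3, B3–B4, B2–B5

A tree decomposition must satisfy three properties: every vertex lies in some bag; for every edge, both endpoints lie together in some bag; and for every vertex, the bags containing it form a connected subtree. Here vertex b appears in no bag, so the decomposition is invalid.

No — vertex b appears in no bag.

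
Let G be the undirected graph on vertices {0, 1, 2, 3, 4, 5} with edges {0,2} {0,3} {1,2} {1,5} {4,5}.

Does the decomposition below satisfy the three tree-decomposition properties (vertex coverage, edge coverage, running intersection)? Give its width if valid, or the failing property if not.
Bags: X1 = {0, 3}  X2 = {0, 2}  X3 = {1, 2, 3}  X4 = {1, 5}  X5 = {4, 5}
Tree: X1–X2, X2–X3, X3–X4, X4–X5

A tree decomposition must satisfy three properties: every vertex lies in some bag; for every edge, both endpoints lie together in some bag; and for every vertex, the bags containing it form a connected subtree. Here bags containing vertex 3 are not connected in the tree, so the decomposition is invalid.

No — bags containing vertex 3 are not connected in the tree.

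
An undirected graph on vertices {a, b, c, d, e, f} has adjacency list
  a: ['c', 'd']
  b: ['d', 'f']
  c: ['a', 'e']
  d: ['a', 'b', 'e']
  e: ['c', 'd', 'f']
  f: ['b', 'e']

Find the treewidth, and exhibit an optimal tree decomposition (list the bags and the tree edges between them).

Every bag has size at most 3, so the width is 3 − 1 = 2 and tw(G) ≤ 2. The edges f–b–d–e–f form a cycle, so G is not a tree and its treewidth is at least 2. Combining the bounds, tw(G) = 2.

Treewidth 2.
One such decomposition:
Bags: B1 = {b, e, f}  B2 = {b, d, e}  B3 = {c, d, e}  B4 = {a, c, d}
Tree: B1–B2, B2–B3, B3–B4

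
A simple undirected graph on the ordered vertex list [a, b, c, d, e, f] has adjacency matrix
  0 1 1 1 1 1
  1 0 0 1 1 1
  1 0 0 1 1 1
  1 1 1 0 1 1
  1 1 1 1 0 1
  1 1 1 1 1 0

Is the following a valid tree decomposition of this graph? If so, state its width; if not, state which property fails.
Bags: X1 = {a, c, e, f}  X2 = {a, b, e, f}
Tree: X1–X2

No — vertex d appears in no bag.

A tree decomposition must satisfy three properties: every vertex lies in some bag; for every edge, both endpoints lie together in some bag; and for every vertex, the bags containing it form a connected subtree. Here vertex d appears in no bag, so the decomposition is invalid.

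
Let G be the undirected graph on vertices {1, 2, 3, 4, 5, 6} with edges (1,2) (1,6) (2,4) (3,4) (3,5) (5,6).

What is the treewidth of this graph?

2

A width-2 tree decomposition is:
Bags: B1 = {2, 3, 4}  B2 = {1, 2, 3}  B3 = {1, 3, 6}  B4 = {3, 5, 6}
Tree: B1–B2, B2–B3, B3–B4
The largest bag has 3 vertices, giving width 2; this decomposition certifies tw(G) ≤ 2. The edges 3–4–2–1–6–5–3 form a cycle, so G is not a tree and its treewidth is at least 2. Therefore the treewidth is 2.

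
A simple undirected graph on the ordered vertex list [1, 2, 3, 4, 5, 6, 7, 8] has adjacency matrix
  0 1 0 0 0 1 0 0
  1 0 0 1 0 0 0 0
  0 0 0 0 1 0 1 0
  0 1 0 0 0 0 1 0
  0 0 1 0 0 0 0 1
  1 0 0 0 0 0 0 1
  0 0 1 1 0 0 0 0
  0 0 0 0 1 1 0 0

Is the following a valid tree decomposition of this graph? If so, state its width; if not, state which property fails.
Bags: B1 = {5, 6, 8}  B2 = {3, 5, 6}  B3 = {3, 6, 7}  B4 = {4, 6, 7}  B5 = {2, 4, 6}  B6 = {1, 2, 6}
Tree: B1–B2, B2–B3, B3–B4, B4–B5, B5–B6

Vertex coverage: the bags together contain {1, 2, 3, 4, 5, 6, 7, 8}, the full vertex set. Edge coverage: each edge of G has both endpoints in at least one bag. Running intersection: for every vertex, the bags containing it form a connected subtree. All three properties hold, so this is a valid tree decomposition of width max|bag| − 1 = 2, and hence tw(G) ≤ 2.

Yes; width 2.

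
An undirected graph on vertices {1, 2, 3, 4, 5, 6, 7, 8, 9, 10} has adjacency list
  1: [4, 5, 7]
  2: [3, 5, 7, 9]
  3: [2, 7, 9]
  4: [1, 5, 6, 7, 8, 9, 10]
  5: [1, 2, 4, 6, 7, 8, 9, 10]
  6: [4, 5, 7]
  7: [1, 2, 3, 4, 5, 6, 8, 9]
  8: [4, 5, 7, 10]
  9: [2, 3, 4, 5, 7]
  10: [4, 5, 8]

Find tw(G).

3

A width-3 tree decomposition is:
Bags: B1 = {2, 5, 7, 9}  B2 = {2, 3, 7, 9}  B3 = {4, 5, 7, 9}  B4 = {1, 4, 5, 7}  B5 = {4, 5, 7, 8}  B6 = {4, 5, 8, 10}  B7 = {4, 5, 6, 7}
Tree: B1–B2, B1–B3, B3–B4, B3–B5, B5–B6, B4–B7
Every bag has size at most 4, so the width is 4 − 1 = 3 and tw(G) ≤ 3. On the other hand G contains the 4-clique {2, 3, 7, 9}. A clique must lie in a single bag of any decomposition, so no decomposition can have width below 3. Hence tw(G) = 3 exactly.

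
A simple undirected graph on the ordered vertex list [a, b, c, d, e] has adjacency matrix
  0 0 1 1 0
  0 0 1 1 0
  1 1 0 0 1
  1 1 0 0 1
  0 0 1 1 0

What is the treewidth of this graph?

A width-2 tree decomposition is:
Bags: B1 = {c, d, e}  B2 = {a, c, d}  B3 = {b, c, d}
Tree: B1–B2, B2–B3
Every bag has size at most 3, so the width is 3 − 1 = 2 and tw(G) ≤ 2. For the lower bound, G contains the cycle e–c–a–d–e, so G is not a forest; only forests have treewidth ≤ 1, hence tw(G) ≥ 2. Hence tw(G) = 2 exactly.

2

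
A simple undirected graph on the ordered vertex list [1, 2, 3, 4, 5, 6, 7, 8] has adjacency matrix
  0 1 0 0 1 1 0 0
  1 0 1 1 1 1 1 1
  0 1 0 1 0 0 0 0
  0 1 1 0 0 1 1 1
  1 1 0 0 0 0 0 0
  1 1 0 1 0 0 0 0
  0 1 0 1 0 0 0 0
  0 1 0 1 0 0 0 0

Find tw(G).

2

A width-2 tree decomposition is:
Bags: B1 = {2, 4, 6}  B2 = {2, 3, 4}  B3 = {1, 2, 6}  B4 = {1, 2, 5}  B5 = {2, 4, 7}  B6 = {2, 4, 8}
Tree: B1–B2, B1–B3, B3–B4, B1–B5, B5–B6
The largest bag has 3 vertices, giving width 2; this decomposition certifies tw(G) ≤ 2. Conversely, {1, 2, 5} is a clique of size 3, and the vertices of any clique must share a bag in every tree decomposition; so some bag has ≥ 3 vertices and tw(G) ≥ 2. Combining the bounds, tw(G) = 2.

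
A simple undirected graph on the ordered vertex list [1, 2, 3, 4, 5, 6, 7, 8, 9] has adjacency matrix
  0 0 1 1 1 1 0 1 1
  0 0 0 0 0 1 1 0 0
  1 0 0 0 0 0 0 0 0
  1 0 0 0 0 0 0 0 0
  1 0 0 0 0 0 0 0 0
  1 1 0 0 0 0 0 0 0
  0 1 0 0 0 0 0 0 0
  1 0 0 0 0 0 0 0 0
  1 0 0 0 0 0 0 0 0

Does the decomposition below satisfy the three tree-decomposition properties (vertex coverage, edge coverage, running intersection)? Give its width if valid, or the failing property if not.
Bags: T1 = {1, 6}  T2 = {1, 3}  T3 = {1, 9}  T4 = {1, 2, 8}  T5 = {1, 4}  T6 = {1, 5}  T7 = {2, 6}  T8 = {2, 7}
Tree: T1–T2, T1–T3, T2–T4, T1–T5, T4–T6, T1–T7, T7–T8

No — bags containing vertex 2 are not connected in the tree.

A tree decomposition must satisfy three properties: every vertex lies in some bag; for every edge, both endpoints lie together in some bag; and for every vertex, the bags containing it form a connected subtree. Here bags containing vertex 2 are not connected in the tree, so the decomposition is invalid.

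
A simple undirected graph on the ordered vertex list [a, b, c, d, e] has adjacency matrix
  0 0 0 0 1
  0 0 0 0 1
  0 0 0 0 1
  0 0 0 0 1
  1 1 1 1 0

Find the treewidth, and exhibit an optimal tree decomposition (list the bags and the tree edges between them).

Treewidth 1.
One optimal decomposition is:
Bags: B1 = {c, e}  B2 = {d, e}  B3 = {a, e}  B4 = {b, e}
Tree: B1–B2, B1–B3, B1–B4

Every bag has size at most 2, so the width is 2 − 1 = 1 and tw(G) ≤ 1. Since G has at least one edge (e.g. c–e), it is not an edgeless graph, so tw(G) ≥ 1. Hence tw(G) = 1 exactly.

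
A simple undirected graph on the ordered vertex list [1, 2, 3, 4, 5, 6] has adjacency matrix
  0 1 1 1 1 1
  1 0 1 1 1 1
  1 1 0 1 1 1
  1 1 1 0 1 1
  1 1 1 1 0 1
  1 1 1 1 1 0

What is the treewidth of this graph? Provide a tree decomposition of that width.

With just one bag of size 6, the width is 6 − 1 = 5, so tw(G) ≤ 5. For the lower bound, the 6 vertices {1, 2, 3, 4, 5, 6} are pairwise adjacent, and any tree decomposition puts a clique entirely inside one bag — forcing width ≥ 5. Therefore the treewidth is 5.

Treewidth 5.
One optimal decomposition is:
Bags: B1 = {1, 2, 3, 4, 5, 6}
Tree: (single bag)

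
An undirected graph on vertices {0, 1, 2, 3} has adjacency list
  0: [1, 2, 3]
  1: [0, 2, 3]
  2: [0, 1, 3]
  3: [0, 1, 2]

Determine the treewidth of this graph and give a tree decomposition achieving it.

A single bag containing all 4 vertices is trivially a valid decomposition of width 3. On the other hand G contains the 4-clique {0, 1, 2, 3}. A clique must lie in a single bag of any decomposition, so no decomposition can have width below 3. Combining the bounds, tw(G) = 3.

Treewidth 3.
One optimal decomposition is:
Bags: B1 = {0, 1, 2, 3}
Tree: (single bag)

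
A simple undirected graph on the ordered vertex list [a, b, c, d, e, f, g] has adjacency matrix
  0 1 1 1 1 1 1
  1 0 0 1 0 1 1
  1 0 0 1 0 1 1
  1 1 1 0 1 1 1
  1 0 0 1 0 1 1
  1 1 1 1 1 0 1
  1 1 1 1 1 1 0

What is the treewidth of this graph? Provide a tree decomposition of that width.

Every bag has size at most 5, so the width is 5 − 1 = 4 and tw(G) ≤ 4. Conversely, {a, d, e, f, g} is a clique of size 5, and the vertices of any clique must share a bag in every tree decomposition; so some bag has ≥ 5 vertices and tw(G) ≥ 4. Therefore the treewidth is 4.

Treewidth 4.
One optimal decomposition is:
Bags: B1 = {a, b, d, f, g}  B2 = {a, c, d, f, g}  B3 = {a, d, e, f, g}
Tree: B1–B2, B2–B3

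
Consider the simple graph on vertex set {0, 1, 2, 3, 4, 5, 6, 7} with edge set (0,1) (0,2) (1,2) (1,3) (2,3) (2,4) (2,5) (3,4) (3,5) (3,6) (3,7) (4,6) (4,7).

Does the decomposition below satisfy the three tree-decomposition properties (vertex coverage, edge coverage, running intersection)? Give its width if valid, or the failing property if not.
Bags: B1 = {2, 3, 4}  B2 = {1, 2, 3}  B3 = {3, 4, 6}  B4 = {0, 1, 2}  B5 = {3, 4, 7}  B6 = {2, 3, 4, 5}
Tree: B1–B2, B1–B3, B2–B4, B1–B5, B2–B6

A tree decomposition must satisfy three properties: every vertex lies in some bag; for every edge, both endpoints lie together in some bag; and for every vertex, the bags containing it form a connected subtree. Here bags containing vertex 4 are not connected in the tree, so the decomposition is invalid.

No — bags containing vertex 4 are not connected in the tree.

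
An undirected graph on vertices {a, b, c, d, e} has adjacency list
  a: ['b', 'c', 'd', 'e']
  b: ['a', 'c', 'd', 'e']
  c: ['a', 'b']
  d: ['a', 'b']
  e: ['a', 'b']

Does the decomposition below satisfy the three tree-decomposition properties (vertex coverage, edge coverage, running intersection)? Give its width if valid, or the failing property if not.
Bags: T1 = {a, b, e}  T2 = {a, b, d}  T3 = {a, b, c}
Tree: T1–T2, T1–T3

Vertex coverage: the bags together contain {a, b, c, d, e}, the full vertex set. Edge coverage: each edge of G has both endpoints in at least one bag. Running intersection: for every vertex, the bags containing it form a connected subtree. All three properties hold, so this is a valid tree decomposition of width max|bag| − 1 = 2, and hence tw(G) ≤ 2.

Yes; width 2.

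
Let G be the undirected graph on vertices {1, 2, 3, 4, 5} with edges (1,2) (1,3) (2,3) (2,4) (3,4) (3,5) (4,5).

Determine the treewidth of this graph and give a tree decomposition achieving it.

Each bag holds 3 vertices, so the decomposition has width 2, which upper-bounds the treewidth. On the other hand G contains the 3-clique {1, 2, 3}. A clique must lie in a single bag of any decomposition, so no decomposition can have width below 2. Hence tw(G) = 2 exactly.

Treewidth 2.
Bags: B1 = {1, 2, 3}  B2 = {2, 3, 4}  B3 = {3, 4, 5}
Tree: B1–B2, B2–B3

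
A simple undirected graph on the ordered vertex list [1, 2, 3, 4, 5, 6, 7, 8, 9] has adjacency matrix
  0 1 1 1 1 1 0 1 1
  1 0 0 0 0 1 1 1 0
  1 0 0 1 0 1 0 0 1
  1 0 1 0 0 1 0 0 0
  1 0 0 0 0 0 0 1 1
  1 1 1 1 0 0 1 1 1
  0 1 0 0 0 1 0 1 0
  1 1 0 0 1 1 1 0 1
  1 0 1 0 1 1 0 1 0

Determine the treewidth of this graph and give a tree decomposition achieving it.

Every bag has size at most 4, so the width is 4 − 1 = 3 and tw(G) ≤ 3. For the lower bound, the 4 vertices {1, 5, 8, 9} are pairwise adjacent, and any tree decomposition puts a clique entirely inside one bag — forcing width ≥ 3. The upper and lower bounds meet at 3, so that is the treewidth.

Treewidth 3.
One such decomposition:
Bags: B1 = {1, 2, 6, 8}  B2 = {1, 6, 8, 9}  B3 = {2, 6, 7, 8}  B4 = {1, 3, 6, 9}  B5 = {1, 5, 8, 9}  B6 = {1, 3, 4, 6}
Tree: B1–B2, B1–B3, B2–B4, B2–B5, B4–B6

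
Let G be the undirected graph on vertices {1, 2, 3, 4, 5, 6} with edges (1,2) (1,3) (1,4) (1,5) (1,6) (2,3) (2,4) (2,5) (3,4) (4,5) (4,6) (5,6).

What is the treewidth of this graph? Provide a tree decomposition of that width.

Treewidth 3.
One such decomposition:
Bags: B1 = {1, 4, 5, 6}  B2 = {1, 2, 4, 5}  B3 = {1, 2, 3, 4}
Tree: B1–B2, B2–B3

Every bag has size at most 4, so the width is 4 − 1 = 3 and tw(G) ≤ 3. For the lower bound, the 4 vertices {1, 2, 3, 4} are pairwise adjacent, and any tree decomposition puts a clique entirely inside one bag — forcing width ≥ 3. Therefore the treewidth is 3.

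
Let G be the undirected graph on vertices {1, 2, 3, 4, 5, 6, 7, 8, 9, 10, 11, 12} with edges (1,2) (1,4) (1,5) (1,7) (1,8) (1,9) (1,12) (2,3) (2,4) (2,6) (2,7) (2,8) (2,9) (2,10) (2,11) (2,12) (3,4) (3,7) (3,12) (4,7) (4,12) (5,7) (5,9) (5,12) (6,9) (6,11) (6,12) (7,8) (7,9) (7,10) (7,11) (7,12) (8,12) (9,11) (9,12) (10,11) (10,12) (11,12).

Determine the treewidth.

A width-4 tree decomposition is:
Bags: B1 = {1, 2, 7, 9, 12}  B2 = {1, 2, 4, 7, 12}  B3 = {1, 2, 7, 8, 12}  B4 = {2, 7, 9, 11, 12}  B5 = {1, 5, 7, 9, 12}  B6 = {2, 3, 4, 7, 12}  B7 = {2, 6, 9, 11, 12}  B8 = {2, 7, 10, 11, 12}
Tree: B1–B2, B1–B3, B1–B4, B1–B5, B2–B6, B4–B7, B4–B8
The largest bag has 5 vertices, giving width 4; this decomposition certifies tw(G) ≤ 4. On the other hand G contains the 5-clique {2, 6, 9, 11, 12}. A clique must lie in a single bag of any decomposition, so no decomposition can have width below 4. Hence tw(G) = 4 exactly.

4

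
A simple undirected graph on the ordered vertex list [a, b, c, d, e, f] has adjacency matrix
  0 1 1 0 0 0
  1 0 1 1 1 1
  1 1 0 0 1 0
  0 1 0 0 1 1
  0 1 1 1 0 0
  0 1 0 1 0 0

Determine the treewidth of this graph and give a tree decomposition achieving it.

Every bag has size at most 3, so the width is 3 − 1 = 2 and tw(G) ≤ 2. On the other hand G contains the 3-clique {b, d, e}. A clique must lie in a single bag of any decomposition, so no decomposition can have width below 2. Therefore the treewidth is 2.

Treewidth 2.
One optimal decomposition is:
Bags: B1 = {b, d, f}  B2 = {b, d, e}  B3 = {b, c, e}  B4 = {a, b, c}
Tree: B1–B2, B2–B3, B3–B4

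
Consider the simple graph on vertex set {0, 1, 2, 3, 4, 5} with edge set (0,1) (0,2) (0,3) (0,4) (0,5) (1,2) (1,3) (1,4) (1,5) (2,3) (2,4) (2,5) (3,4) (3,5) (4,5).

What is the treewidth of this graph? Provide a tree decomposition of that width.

A single bag containing all 6 vertices is trivially a valid decomposition of width 5. Conversely, {0, 1, 2, 3, 4, 5} is a clique of size 6, and the vertices of any clique must share a bag in every tree decomposition; so some bag has ≥ 6 vertices and tw(G) ≥ 5. The upper and lower bounds meet at 5, so that is the treewidth.

Treewidth 5.
Bags: B1 = {0, 1, 2, 3, 4, 5}
Tree: (single bag)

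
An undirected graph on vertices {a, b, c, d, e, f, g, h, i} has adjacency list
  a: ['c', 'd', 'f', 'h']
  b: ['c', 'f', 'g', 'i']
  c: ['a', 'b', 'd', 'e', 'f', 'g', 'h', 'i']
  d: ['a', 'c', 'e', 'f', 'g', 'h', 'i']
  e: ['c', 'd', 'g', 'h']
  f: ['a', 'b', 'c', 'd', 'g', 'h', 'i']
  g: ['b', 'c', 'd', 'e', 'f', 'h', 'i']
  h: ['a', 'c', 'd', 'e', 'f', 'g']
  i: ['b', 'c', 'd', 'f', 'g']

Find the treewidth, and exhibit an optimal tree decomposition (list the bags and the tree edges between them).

Treewidth 4.
One optimal decomposition is:
Bags: B1 = {b, c, f, g, i}  B2 = {c, d, f, g, i}  B3 = {c, d, f, g, h}  B4 = {a, c, d, f, h}  B5 = {c, d, e, g, h}
Tree: B1–B2, B2–B3, B3–B4, B3–B5

Every bag has size at most 5, so the width is 5 − 1 = 4 and tw(G) ≤ 4. For the lower bound, the 5 vertices {c, d, e, g, h} are pairwise adjacent, and any tree decomposition puts a clique entirely inside one bag — forcing width ≥ 4. Combining the bounds, tw(G) = 4.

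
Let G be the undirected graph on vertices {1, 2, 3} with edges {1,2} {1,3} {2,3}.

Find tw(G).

A width-2 tree decomposition is:
Bags: B1 = {1, 2, 3}
Tree: (single bag)
With just one bag of size 3, the width is 3 − 1 = 2, so tw(G) ≤ 2. On the other hand G contains the 3-clique {1, 2, 3}. A clique must lie in a single bag of any decomposition, so no decomposition can have width below 2. The upper and lower bounds meet at 2, so that is the treewidth.

2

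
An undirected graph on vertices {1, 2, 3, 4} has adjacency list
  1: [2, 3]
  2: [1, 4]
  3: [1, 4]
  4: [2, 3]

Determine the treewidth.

A width-2 tree decomposition is:
Bags: B1 = {2, 3, 4}  B2 = {1, 2, 3}
Tree: B1–B2
Each bag holds 3 vertices, so the decomposition has width 2, which upper-bounds the treewidth. For the lower bound, G contains the cycle 3–4–2–1–3, so G is not a forest; only forests have treewidth ≤ 1, hence tw(G) ≥ 2. The upper and lower bounds meet at 2, so that is the treewidth.

2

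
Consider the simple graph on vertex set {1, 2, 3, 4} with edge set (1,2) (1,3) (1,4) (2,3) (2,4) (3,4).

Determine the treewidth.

A width-3 tree decomposition is:
Bags: B1 = {1, 2, 3, 4}
Tree: (single bag)
A single bag containing all 4 vertices is trivially a valid decomposition of width 3. For the lower bound, the 4 vertices {1, 2, 3, 4} are pairwise adjacent, and any tree decomposition puts a clique entirely inside one bag — forcing width ≥ 3. The upper and lower bounds meet at 3, so that is the treewidth.

3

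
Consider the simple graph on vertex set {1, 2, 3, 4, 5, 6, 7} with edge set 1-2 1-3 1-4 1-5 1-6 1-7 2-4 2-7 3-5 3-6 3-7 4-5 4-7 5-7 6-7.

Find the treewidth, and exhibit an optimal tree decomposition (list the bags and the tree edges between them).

Treewidth 3.
Bags: B1 = {1, 3, 6, 7}  B2 = {1, 3, 5, 7}  B3 = {1, 4, 5, 7}  B4 = {1, 2, 4, 7}
Tree: B1–B2, B2–B3, B3–B4

Each bag holds 4 vertices, so the decomposition has width 3, which upper-bounds the treewidth. Conversely, {1, 2, 4, 7} is a clique of size 4, and the vertices of any clique must share a bag in every tree decomposition; so some bag has ≥ 4 vertices and tw(G) ≥ 3. Combining the bounds, tw(G) = 3.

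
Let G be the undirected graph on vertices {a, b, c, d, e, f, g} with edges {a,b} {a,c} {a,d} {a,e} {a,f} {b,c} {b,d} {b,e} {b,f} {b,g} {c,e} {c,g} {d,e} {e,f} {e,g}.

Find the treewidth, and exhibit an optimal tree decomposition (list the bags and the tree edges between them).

Treewidth 3.
Bags: B1 = {a, b, d, e}  B2 = {a, b, e, f}  B3 = {a, b, c, e}  B4 = {b, c, e, g}
Tree: B1–B2, B1–B3, B3–B4

Every bag has size at most 4, so the width is 4 − 1 = 3 and tw(G) ≤ 3. On the other hand G contains the 4-clique {b, c, e, g}. A clique must lie in a single bag of any decomposition, so no decomposition can have width below 3. Hence tw(G) = 3 exactly.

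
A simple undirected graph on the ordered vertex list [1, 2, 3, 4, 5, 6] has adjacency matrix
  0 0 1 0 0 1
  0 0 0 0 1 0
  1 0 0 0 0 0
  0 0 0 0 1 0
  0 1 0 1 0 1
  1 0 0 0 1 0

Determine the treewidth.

A width-1 tree decomposition is:
Bags: B1 = {2, 5}  B2 = {5, 6}  B3 = {1, 6}  B4 = {1, 3}  B5 = {4, 5}
Tree: B1–B2, B2–B3, B3–B4, B1–B5
Each bag holds 2 vertices, so the decomposition has width 1, which upper-bounds the treewidth. G has an edge, so its treewidth is at least 1. Hence tw(G) = 1 exactly.

1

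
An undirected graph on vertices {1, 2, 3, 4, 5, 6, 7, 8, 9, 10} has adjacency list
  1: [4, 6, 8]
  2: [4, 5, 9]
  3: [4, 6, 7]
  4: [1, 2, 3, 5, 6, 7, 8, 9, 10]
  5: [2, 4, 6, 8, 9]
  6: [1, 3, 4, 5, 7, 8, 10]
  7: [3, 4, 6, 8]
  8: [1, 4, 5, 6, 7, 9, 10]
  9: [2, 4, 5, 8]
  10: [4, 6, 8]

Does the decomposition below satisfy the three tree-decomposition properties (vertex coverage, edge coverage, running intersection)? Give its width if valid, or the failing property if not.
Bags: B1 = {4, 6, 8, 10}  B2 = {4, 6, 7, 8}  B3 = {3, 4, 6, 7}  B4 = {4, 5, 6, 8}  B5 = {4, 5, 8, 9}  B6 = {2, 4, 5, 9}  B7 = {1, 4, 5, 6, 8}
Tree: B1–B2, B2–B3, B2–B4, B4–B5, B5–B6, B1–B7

No — bags containing vertex 5 are not connected in the tree.

A tree decomposition must satisfy three properties: every vertex lies in some bag; for every edge, both endpoints lie together in some bag; and for every vertex, the bags containing it form a connected subtree. Here bags containing vertex 5 are not connected in the tree, so the decomposition is invalid.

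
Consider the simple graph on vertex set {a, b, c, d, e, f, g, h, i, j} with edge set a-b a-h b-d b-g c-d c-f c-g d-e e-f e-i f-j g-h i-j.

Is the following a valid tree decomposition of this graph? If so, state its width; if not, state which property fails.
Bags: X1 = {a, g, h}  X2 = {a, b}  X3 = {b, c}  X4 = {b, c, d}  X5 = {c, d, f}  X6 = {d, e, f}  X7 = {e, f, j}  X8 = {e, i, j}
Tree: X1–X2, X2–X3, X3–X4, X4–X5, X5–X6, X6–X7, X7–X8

A tree decomposition must satisfy three properties: every vertex lies in some bag; for every edge, both endpoints lie together in some bag; and for every vertex, the bags containing it form a connected subtree. Here edge (g,b) lies in no bag, so the decomposition is invalid.

No — edge (g,b) lies in no bag.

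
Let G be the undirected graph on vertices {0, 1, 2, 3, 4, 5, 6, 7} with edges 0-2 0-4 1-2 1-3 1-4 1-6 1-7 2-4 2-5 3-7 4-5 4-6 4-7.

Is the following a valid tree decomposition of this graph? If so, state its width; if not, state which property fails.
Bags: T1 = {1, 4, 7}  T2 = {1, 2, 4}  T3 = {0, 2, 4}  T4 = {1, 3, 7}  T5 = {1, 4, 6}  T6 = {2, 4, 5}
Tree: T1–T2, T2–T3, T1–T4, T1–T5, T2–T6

Yes; width 2.

Vertex coverage: the bags together contain {0, 1, 2, 3, 4, 5, 6, 7}, the full vertex set. Edge coverage: each edge of G has both endpoints in at least one bag. Running intersection: for every vertex, the bags containing it form a connected subtree. All three properties hold, so this is a valid tree decomposition of width max|bag| − 1 = 2, and hence tw(G) ≤ 2.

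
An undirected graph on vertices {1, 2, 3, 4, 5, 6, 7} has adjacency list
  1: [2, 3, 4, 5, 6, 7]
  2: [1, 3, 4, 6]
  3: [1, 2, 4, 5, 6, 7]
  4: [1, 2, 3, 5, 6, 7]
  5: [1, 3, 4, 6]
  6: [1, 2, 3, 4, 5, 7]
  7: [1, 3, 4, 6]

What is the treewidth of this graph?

4

A width-4 tree decomposition is:
Bags: B1 = {1, 3, 4, 6, 7}  B2 = {1, 2, 3, 4, 6}  B3 = {1, 3, 4, 5, 6}
Tree: B1–B2, B1–B3
Each bag holds 5 vertices, so the decomposition has width 4, which upper-bounds the treewidth. For the lower bound, the 5 vertices {1, 2, 3, 4, 6} are pairwise adjacent, and any tree decomposition puts a clique entirely inside one bag — forcing width ≥ 4. The upper and lower bounds meet at 4, so that is the treewidth.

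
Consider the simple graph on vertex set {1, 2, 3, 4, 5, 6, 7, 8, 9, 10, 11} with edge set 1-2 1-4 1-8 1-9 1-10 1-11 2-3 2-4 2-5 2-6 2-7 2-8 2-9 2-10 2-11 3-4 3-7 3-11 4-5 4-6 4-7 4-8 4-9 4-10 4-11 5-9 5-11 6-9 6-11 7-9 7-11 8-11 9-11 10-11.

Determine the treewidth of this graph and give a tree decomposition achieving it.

Treewidth 4.
One optimal decomposition is:
Bags: B1 = {1, 2, 4, 10, 11}  B2 = {1, 2, 4, 8, 11}  B3 = {1, 2, 4, 9, 11}  B4 = {2, 4, 5, 9, 11}  B5 = {2, 4, 6, 9, 11}  B6 = {2, 4, 7, 9, 11}  B7 = {2, 3, 4, 7, 11}
Tree: B1–B2, B1–B3, B3–B4, B3–B5, B4–B6, B6–B7

Every bag has size at most 5, so the width is 5 − 1 = 4 and tw(G) ≤ 4. On the other hand G contains the 5-clique {1, 2, 4, 8, 11}. A clique must lie in a single bag of any decomposition, so no decomposition can have width below 4. Therefore the treewidth is 4.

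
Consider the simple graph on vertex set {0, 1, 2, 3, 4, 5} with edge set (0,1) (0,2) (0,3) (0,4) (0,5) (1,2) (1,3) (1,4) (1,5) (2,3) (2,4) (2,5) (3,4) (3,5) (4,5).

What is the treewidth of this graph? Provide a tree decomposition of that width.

Treewidth 5.
One such decomposition:
Bags: B1 = {0, 1, 2, 3, 4, 5}
Tree: (single bag)

With just one bag of size 6, the width is 6 − 1 = 5, so tw(G) ≤ 5. Conversely, {0, 1, 2, 3, 4, 5} is a clique of size 6, and the vertices of any clique must share a bag in every tree decomposition; so some bag has ≥ 6 vertices and tw(G) ≥ 5. The upper and lower bounds meet at 5, so that is the treewidth.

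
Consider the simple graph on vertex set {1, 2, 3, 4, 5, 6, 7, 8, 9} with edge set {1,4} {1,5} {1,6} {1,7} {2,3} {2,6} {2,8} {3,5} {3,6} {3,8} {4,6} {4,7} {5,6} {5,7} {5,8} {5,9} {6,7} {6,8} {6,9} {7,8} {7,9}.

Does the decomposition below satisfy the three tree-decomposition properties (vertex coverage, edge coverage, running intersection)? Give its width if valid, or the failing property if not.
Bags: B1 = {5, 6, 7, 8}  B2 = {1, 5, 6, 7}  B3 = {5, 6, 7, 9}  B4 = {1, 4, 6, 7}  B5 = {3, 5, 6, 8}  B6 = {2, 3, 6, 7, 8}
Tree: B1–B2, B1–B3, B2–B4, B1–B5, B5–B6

No — bags containing vertex 7 are not connected in the tree.

A tree decomposition must satisfy three properties: every vertex lies in some bag; for every edge, both endpoints lie together in some bag; and for every vertex, the bags containing it form a connected subtree. Here bags containing vertex 7 are not connected in the tree, so the decomposition is invalid.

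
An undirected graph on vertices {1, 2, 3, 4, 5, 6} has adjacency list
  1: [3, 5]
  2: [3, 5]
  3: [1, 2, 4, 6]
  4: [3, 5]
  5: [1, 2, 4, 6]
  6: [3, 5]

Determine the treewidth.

2

A width-2 tree decomposition is:
Bags: B1 = {2, 3, 5}  B2 = {3, 4, 5}  B3 = {1, 3, 5}  B4 = {3, 5, 6}
Tree: B1–B2, B2–B3, B3–B4
Each bag holds 3 vertices, so the decomposition has width 2, which upper-bounds the treewidth. The edges 5–2–3–4–5 form a cycle, so G is not a tree and its treewidth is at least 2. Therefore the treewidth is 2.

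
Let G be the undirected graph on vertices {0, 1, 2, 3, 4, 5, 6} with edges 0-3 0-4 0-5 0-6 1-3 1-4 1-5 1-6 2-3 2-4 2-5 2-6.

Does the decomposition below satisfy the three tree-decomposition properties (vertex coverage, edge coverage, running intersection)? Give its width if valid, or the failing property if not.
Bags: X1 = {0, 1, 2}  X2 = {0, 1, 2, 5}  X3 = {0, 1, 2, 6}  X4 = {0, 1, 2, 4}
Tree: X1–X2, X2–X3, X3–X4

A tree decomposition must satisfy three properties: every vertex lies in some bag; for every edge, both endpoints lie together in some bag; and for every vertex, the bags containing it form a connected subtree. Here vertex 3 appears in no bag, so the decomposition is invalid.

No — vertex 3 appears in no bag.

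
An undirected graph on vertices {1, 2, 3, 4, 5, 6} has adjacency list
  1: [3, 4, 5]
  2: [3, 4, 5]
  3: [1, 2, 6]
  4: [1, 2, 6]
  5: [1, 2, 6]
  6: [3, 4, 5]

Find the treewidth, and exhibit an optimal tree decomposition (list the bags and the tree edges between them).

Treewidth 3.
One optimal decomposition is:
Bags: B1 = {1, 3, 4, 5}  B2 = {2, 3, 4, 5}  B3 = {3, 4, 5, 6}
Tree: B1–B2, B2–B3

The largest bag has 4 vertices, giving width 3; this decomposition certifies tw(G) ≤ 3. For the lower bound: the 4 vertex sets {1,3}, {2,5}, {4}, {6} are disjoint, each induces a connected subgraph, and every pair is joined by at least one edge of G. Contracting each set to a single vertex therefore yields K_{4} as a minor, and since treewidth is minor-monotone, tw(G) ≥ tw(K_{4}) = 3. Therefore the treewidth is 3.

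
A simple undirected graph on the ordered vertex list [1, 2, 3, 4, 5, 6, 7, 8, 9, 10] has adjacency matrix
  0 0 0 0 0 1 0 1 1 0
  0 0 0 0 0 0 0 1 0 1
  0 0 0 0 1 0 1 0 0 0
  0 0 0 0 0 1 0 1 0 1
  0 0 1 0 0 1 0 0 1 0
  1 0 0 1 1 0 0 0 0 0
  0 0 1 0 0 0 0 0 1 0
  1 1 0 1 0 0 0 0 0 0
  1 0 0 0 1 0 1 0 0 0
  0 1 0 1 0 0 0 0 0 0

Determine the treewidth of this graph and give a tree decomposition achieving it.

Treewidth 2.
One such decomposition:
Bags: B1 = {3, 5, 7}  B2 = {5, 7, 9}  B3 = {5, 6, 9}  B4 = {1, 6, 9}  B5 = {1, 4, 6}  B6 = {1, 4, 8}  B7 = {4, 8, 10}  B8 = {2, 8, 10}
Tree: B1–B2, B2–B3, B3–B4, B4–B5, B5–B6, B6–B7, B7–B8

Each bag holds 3 vertices, so the decomposition has width 2, which upper-bounds the treewidth. The edges 3–7–9–5–3 form a cycle, so G is not a tree and its treewidth is at least 2. Hence tw(G) = 2 exactly.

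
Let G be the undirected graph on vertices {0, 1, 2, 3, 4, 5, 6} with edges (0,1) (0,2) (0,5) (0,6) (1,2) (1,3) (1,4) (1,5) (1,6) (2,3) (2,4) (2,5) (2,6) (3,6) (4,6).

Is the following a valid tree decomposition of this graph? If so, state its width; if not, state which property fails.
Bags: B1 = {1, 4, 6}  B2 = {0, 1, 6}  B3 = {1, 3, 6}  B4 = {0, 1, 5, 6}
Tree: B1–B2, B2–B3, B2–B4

No — vertex 2 appears in no bag.

A tree decomposition must satisfy three properties: every vertex lies in some bag; for every edge, both endpoints lie together in some bag; and for every vertex, the bags containing it form a connected subtree. Here vertex 2 appears in no bag, so the decomposition is invalid.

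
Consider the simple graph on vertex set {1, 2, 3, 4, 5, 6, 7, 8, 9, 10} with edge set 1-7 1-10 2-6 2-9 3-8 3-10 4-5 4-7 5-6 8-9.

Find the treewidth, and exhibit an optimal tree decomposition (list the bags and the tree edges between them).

Treewidth 2.
Bags: B1 = {1, 4, 7}  B2 = {1, 4, 10}  B3 = {3, 4, 10}  B4 = {3, 4, 8}  B5 = {4, 8, 9}  B6 = {2, 4, 9}  B7 = {2, 4, 6}  B8 = {4, 5, 6}
Tree: B1–B2, B2–B3, B3–B4, B4–B5, B5–B6, B6–B7, B7–B8

Each bag holds 3 vertices, so the decomposition has width 2, which upper-bounds the treewidth. Since 4–7–1–10–3–8–9–2–6–5–4 is a cycle in G, G is not acyclic. Forests are exactly the graphs of treewidth ≤ 1, so tw(G) ≥ 2. Therefore the treewidth is 2.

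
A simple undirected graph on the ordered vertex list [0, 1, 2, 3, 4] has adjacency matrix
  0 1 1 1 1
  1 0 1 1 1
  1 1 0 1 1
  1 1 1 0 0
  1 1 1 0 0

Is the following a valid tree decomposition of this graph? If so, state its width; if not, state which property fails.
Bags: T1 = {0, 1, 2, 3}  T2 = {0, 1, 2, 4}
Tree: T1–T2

Every vertex of G appears in some bag (union = {0, 1, 2, 3, 4}); every edge is covered by a bag; and for each vertex v the set of bags containing v is connected in the bag tree. The decomposition is therefore valid. The largest bag has 4 vertices, so the width is 3.

Yes; width 3.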